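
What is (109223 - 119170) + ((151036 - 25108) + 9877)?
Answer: 125858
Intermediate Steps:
(109223 - 119170) + ((151036 - 25108) + 9877) = -9947 + (125928 + 9877) = -9947 + 135805 = 125858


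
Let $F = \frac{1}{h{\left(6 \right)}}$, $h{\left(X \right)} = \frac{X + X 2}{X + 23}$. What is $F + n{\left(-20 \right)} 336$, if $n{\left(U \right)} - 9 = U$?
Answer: $- \frac{66499}{18} \approx -3694.4$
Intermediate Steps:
$n{\left(U \right)} = 9 + U$
$h{\left(X \right)} = \frac{3 X}{23 + X}$ ($h{\left(X \right)} = \frac{X + 2 X}{23 + X} = \frac{3 X}{23 + X}$)
$F = \frac{29}{18}$ ($F = \frac{1}{3 \cdot 6 \frac{1}{23 + 6}} = \frac{1}{3 \cdot 6 \cdot \frac{1}{29}} = \frac{1}{\frac{18}{29}} = \frac{29}{18} \approx 1.6111$)
$F + n{\left(-20 \right)} 336 = \frac{29}{18} + \left(9 - 20\right) 336 = \frac{29}{18} - 3696 = - \frac{66499}{18}$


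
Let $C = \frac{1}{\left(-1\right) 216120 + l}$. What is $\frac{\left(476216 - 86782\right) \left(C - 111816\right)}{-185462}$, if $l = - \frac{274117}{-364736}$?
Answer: $\frac{1716247436406058782328}{7309657408394393} \approx 2.3479 \cdot 10^{5}$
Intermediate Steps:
$l = \frac{274117}{364736}$ ($l = \left(-274117\right) \left(- \frac{1}{364736}\right) = \frac{274117}{364736} \approx 0.75155$)
$C = - \frac{364736}{78826470203}$ ($C = \frac{1}{\left(-1\right) 216120 + \frac{274117}{364736}} = \frac{1}{-216120 + \frac{274117}{364736}} = \frac{1}{- \frac{78826470203}{364736}} = - \frac{364736}{78826470203} \approx -4.6271 \cdot 10^{-6}$)
$\frac{\left(476216 - 86782\right) \left(C - 111816\right)}{-185462} = \frac{\left(476216 - 86782\right) \left(- \frac{364736}{78826470203} - 111816\right)}{-185462} = 389434 \left(- \frac{364736}{78826470203} - 111816\right) \left(- \frac{1}{185462}\right) = 389434 \left(- \frac{8814060592583384}{78826470203}\right) \left(- \frac{1}{185462}\right) = \left(- \frac{3432494872812117564656}{78826470203}\right) \left(- \frac{1}{185462}\right) = \frac{1716247436406058782328}{7309657408394393}$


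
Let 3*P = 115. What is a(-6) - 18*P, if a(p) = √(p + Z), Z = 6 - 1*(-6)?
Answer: -690 + √6 ≈ -687.55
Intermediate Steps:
P = 115/3 (P = (⅓)*115 = 115/3 ≈ 38.333)
Z = 12 (Z = 6 + 6 = 12)
a(p) = √(12 + p) (a(p) = √(p + 12) = √(12 + p))
a(-6) - 18*P = √(12 - 6) - 18*115/3 = √6 - 690 = -690 + √6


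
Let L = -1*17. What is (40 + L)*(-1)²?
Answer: 23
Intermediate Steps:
L = -17
(40 + L)*(-1)² = (40 - 17)*(-1)² = 23*1 = 23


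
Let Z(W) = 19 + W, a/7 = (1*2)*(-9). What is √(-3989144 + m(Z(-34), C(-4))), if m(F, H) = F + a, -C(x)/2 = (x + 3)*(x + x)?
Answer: I*√3989285 ≈ 1997.3*I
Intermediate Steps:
a = -126 (a = 7*((1*2)*(-9)) = 7*(2*(-9)) = 7*(-18) = -126)
C(x) = -4*x*(3 + x) (C(x) = -2*(x + 3)*(x + x) = -2*(3 + x)*2*x = -4*x*(3 + x))
m(F, H) = -126 + F (m(F, H) = F - 126 = -126 + F)
√(-3989144 + m(Z(-34), C(-4))) = √(-3989144 + (-126 + (19 - 34))) = √(-3989144 + (-126 - 15)) = √(-3989144 - 141) = √(-3989285) = I*√3989285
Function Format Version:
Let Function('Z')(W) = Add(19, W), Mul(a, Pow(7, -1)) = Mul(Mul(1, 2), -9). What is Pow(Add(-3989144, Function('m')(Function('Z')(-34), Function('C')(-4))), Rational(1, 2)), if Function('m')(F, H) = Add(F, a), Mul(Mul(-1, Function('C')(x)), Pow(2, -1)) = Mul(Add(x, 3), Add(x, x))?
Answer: Mul(I, Pow(3989285, Rational(1, 2))) ≈ Mul(1997.3, I)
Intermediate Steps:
a = -126 (a = Mul(7, Mul(Mul(1, 2), -9)) = Mul(7, Mul(2, -9)) = Mul(7, -18) = -126)
Function('C')(x) = Mul(-4, x, Add(3, x)) (Function('C')(x) = Mul(-2, Mul(Add(x, 3), Add(x, x))) = Mul(-2, Mul(Add(3, x), Mul(2, x))) = Mul(-2, Mul(2, x, Add(3, x))) = Mul(-4, x, Add(3, x)))
Function('m')(F, H) = Add(-126, F) (Function('m')(F, H) = Add(F, -126) = Add(-126, F))
Pow(Add(-3989144, Function('m')(Function('Z')(-34), Function('C')(-4))), Rational(1, 2)) = Pow(Add(-3989144, Add(-126, Add(19, -34))), Rational(1, 2)) = Pow(Add(-3989144, Add(-126, -15)), Rational(1, 2)) = Pow(Add(-3989144, -141), Rational(1, 2)) = Pow(-3989285, Rational(1, 2)) = Mul(I, Pow(3989285, Rational(1, 2)))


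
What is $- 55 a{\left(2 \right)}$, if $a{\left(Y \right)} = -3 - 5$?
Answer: $440$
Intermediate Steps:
$a{\left(Y \right)} = -8$
$- 55 a{\left(2 \right)} = \left(-55\right) \left(-8\right) = 440$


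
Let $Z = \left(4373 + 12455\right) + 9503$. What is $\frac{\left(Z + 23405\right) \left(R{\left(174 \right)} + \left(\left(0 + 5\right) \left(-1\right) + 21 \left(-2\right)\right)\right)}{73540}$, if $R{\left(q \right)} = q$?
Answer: $\frac{1579118}{18385} \approx 85.892$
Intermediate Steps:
$Z = 26331$ ($Z = 16828 + 9503 = 26331$)
$\frac{\left(Z + 23405\right) \left(R{\left(174 \right)} + \left(\left(0 + 5\right) \left(-1\right) + 21 \left(-2\right)\right)\right)}{73540} = \frac{\left(26331 + 23405\right) \left(174 + \left(\left(0 + 5\right) \left(-1\right) + 21 \left(-2\right)\right)\right)}{73540} = 49736 \left(174 + \left(5 \left(-1\right) - 42\right)\right) \frac{1}{73540} = 49736 \left(174 - 47\right) \frac{1}{73540} = 49736 \cdot 127 \cdot \frac{1}{73540} = 6316472 \cdot \frac{1}{73540} = \frac{1579118}{18385}$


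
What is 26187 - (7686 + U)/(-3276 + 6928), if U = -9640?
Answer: 47818439/1826 ≈ 26188.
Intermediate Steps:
26187 - (7686 + U)/(-3276 + 6928) = 26187 - (7686 - 9640)/(-3276 + 6928) = 26187 - (-1954)/3652 = 26187 - 1*(-977/1826) = 26187 + 977/1826 = 47818439/1826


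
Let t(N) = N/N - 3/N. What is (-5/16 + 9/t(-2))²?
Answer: 69169/6400 ≈ 10.808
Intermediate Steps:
t(N) = 1 - 3/N
(-5/16 + 9/t(-2))² = (-5/16 + 9/(((-3 - 2)/(-2))))² = (-5*1/16 + 9/((-½*(-5))))² = (-5/16 + 9/(5/2))² = (-5/16 + 9*(⅖))² = (-5/16 + 18/5)² = (263/80)² = 69169/6400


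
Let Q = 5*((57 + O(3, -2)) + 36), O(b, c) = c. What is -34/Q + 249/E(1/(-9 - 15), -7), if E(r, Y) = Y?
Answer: -2317/65 ≈ -35.646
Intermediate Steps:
Q = 455 (Q = 5*((57 - 2) + 36) = 5*(55 + 36) = 5*91 = 455)
-34/Q + 249/E(1/(-9 - 15), -7) = -34/455 + 249/(-7) = -34*1/455 + 249*(-⅐) = -34/455 - 249/7 = -2317/65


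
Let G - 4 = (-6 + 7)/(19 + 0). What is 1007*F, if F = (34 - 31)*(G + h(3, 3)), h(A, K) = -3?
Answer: 3180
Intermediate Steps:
G = 77/19 (G = 4 + (-6 + 7)/(19 + 0) = 4 + 1/19 = 77/19 ≈ 4.0526)
F = 60/19 (F = (34 - 31)*(77/19 - 3) = 3*(20/19) = 60/19 ≈ 3.1579)
1007*F = 1007*(60/19) = 3180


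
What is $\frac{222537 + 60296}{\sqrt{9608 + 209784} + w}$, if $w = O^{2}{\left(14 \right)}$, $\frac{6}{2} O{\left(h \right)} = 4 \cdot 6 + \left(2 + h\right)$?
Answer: $- \frac{63637425}{237668} + \frac{22909473 \sqrt{857}}{950672} \approx 437.71$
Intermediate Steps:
$O{\left(h \right)} = \frac{26}{3} + \frac{h}{3}$ ($O{\left(h \right)} = \frac{4 \cdot 6 + \left(2 + h\right)}{3} = \frac{24 + \left(2 + h\right)}{3} = \frac{26 + h}{3} = \frac{26}{3} + \frac{h}{3}$)
$w = \frac{1600}{9}$ ($w = \left(\frac{26}{3} + \frac{1}{3} \cdot 14\right)^{2} = \left(\frac{26}{3} + \frac{14}{3}\right)^{2} = \left(\frac{40}{3}\right)^{2} = \frac{1600}{9} \approx 177.78$)
$\frac{222537 + 60296}{\sqrt{9608 + 209784} + w} = \frac{222537 + 60296}{\sqrt{9608 + 209784} + \frac{1600}{9}} = \frac{282833}{\sqrt{219392} + \frac{1600}{9}} = \frac{282833}{16 \sqrt{857} + \frac{1600}{9}} = \frac{282833}{\frac{1600}{9} + 16 \sqrt{857}}$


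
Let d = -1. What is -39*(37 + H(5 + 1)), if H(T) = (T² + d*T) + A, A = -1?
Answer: -2574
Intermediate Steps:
H(T) = -1 + T² - T (H(T) = (T² - T) - 1 = -1 + T² - T)
-39*(37 + H(5 + 1)) = -39*(37 + (-1 + (5 + 1)² - (5 + 1))) = -39*(37 + (-1 + 6² - 1*6)) = -39*(37 + (-1 + 36 - 6)) = -39*(37 + 29) = -39*66 = -2574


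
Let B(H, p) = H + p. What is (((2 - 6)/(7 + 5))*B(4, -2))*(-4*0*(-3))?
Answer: 0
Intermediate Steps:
(((2 - 6)/(7 + 5))*B(4, -2))*(-4*0*(-3)) = (((2 - 6)/(7 + 5))*(4 - 2))*(-4*0*(-3)) = (-4/12*2)*(0*(-3)) = (-4*1/12*2)*0 = -⅓*2*0 = -⅔*0 = 0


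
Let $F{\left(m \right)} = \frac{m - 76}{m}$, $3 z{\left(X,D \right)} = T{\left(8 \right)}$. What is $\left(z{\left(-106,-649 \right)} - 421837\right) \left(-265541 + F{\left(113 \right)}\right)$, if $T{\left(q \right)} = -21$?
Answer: $\frac{12657891561024}{113} \approx 1.1202 \cdot 10^{11}$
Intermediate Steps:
$z{\left(X,D \right)} = -7$ ($z{\left(X,D \right)} = \frac{1}{3} \left(-21\right) = -7$)
$F{\left(m \right)} = \frac{-76 + m}{m}$
$\left(z{\left(-106,-649 \right)} - 421837\right) \left(-265541 + F{\left(113 \right)}\right) = \left(-7 - 421837\right) \left(-265541 + \frac{-76 + 113}{113}\right) = - 421844 \left(-265541 + \frac{1}{113} \cdot 37\right) = - 421844 \left(-265541 + \frac{37}{113}\right) = \left(-421844\right) \left(- \frac{30006096}{113}\right) = \frac{12657891561024}{113}$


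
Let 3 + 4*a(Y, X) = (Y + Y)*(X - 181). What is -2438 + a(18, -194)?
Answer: -23255/4 ≈ -5813.8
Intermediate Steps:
a(Y, X) = -¾ + Y*(-181 + X)/2 (a(Y, X) = -¾ + ((Y + Y)*(X - 181))/4 = -¾ + ((2*Y)*(-181 + X))/4 = -¾ + (2*Y*(-181 + X))/4 = -¾ + Y*(-181 + X)/2)
-2438 + a(18, -194) = -2438 + (-¾ - 181/2*18 + (½)*(-194)*18) = -2438 + (-¾ - 1629 - 1746) = -2438 - 13503/4 = -23255/4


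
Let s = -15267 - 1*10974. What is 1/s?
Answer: -1/26241 ≈ -3.8108e-5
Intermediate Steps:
s = -26241 (s = -15267 - 10974 = -26241)
1/s = 1/(-26241) = -1/26241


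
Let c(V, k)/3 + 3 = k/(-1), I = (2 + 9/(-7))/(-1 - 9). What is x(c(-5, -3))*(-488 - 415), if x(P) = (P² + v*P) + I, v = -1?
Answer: 129/2 ≈ 64.500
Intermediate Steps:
I = -1/14 (I = (2 + 9*(-⅐))/(-10) = (2 - 9/7)*(-⅒) = (5/7)*(-⅒) = -1/14 ≈ -0.071429)
c(V, k) = -9 - 3*k (c(V, k) = -9 + 3*(k/(-1)) = -9 + 3*(k*(-1)) = -9 + 3*(-k) = -9 - 3*k)
x(P) = -1/14 + P² - P (x(P) = (P² - P) - 1/14 = -1/14 + P² - P)
x(c(-5, -3))*(-488 - 415) = (-1/14 + (-9 - 3*(-3))² - (-9 - 3*(-3)))*(-488 - 415) = (-1/14 + (-9 + 9)² - (-9 + 9))*(-903) = (-1/14 + 0² - 1*0)*(-903) = (-1/14 + 0 + 0)*(-903) = -1/14*(-903) = 129/2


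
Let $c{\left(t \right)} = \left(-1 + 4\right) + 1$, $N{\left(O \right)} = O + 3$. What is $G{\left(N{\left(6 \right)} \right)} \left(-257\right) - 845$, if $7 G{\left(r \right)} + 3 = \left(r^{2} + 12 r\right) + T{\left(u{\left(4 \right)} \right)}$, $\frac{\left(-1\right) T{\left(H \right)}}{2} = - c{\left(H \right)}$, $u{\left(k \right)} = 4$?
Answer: $- \frac{55773}{7} \approx -7967.6$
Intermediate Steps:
$N{\left(O \right)} = 3 + O$
$c{\left(t \right)} = 4$ ($c{\left(t \right)} = 3 + 1 = 4$)
$T{\left(H \right)} = 8$ ($T{\left(H \right)} = - 2 \left(\left(-1\right) 4\right) = \left(-2\right) \left(-4\right) = 8$)
$G{\left(r \right)} = \frac{5}{7} + \frac{r^{2}}{7} + \frac{12 r}{7}$ ($G{\left(r \right)} = - \frac{3}{7} + \frac{\left(r^{2} + 12 r\right) + 8}{7} = - \frac{3}{7} + \frac{8 + r^{2} + 12 r}{7} = - \frac{3}{7} + \left(\frac{8}{7} + \frac{r^{2}}{7} + \frac{12 r}{7}\right) = \frac{5}{7} + \frac{r^{2}}{7} + \frac{12 r}{7}$)
$G{\left(N{\left(6 \right)} \right)} \left(-257\right) - 845 = \left(\frac{5}{7} + \frac{\left(3 + 6\right)^{2}}{7} + \frac{12 \left(3 + 6\right)}{7}\right) \left(-257\right) - 845 = \left(\frac{5}{7} + \frac{9^{2}}{7} + \frac{12}{7} \cdot 9\right) \left(-257\right) - 845 = \left(\frac{5}{7} + \frac{1}{7} \cdot 81 + \frac{108}{7}\right) \left(-257\right) - 845 = \left(\frac{5}{7} + \frac{81}{7} + \frac{108}{7}\right) \left(-257\right) - 845 = \frac{194}{7} \left(-257\right) - 845 = - \frac{49858}{7} - 845 = - \frac{55773}{7}$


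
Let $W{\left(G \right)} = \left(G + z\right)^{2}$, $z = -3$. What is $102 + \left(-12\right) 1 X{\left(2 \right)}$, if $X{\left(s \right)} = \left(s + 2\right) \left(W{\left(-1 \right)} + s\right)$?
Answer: $-762$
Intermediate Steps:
$W{\left(G \right)} = \left(-3 + G\right)^{2}$ ($W{\left(G \right)} = \left(G - 3\right)^{2} = \left(-3 + G\right)^{2}$)
$X{\left(s \right)} = \left(2 + s\right) \left(16 + s\right)$ ($X{\left(s \right)} = \left(s + 2\right) \left(\left(-3 - 1\right)^{2} + s\right) = \left(2 + s\right) \left(\left(-4\right)^{2} + s\right) = \left(2 + s\right) \left(16 + s\right)$)
$102 + \left(-12\right) 1 X{\left(2 \right)} = 102 + \left(-12\right) 1 \left(32 + 2^{2} + 18 \cdot 2\right) = 102 - 12 \left(32 + 4 + 36\right) = 102 - 864 = -762$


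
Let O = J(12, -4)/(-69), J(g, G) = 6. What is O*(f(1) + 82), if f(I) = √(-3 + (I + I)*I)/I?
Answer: -164/23 - 2*I/23 ≈ -7.1304 - 0.086957*I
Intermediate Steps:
f(I) = √(-3 + 2*I²)/I (f(I) = √(-3 + (2*I)*I)/I = √(-3 + 2*I²)/I)
O = -2/23 (O = 6/(-69) = 6*(-1/69) = -2/23 ≈ -0.086957)
O*(f(1) + 82) = -2*(√(-3 + 2*1²)/1 + 82)/23 = -2*(1*√(-3 + 2*1) + 82)/23 = -2*(1*√(-3 + 2) + 82)/23 = -2*(1*√(-1) + 82)/23 = -2*(1*I + 82)/23 = -2*(I + 82)/23 = -2*(82 + I)/23 = -164/23 - 2*I/23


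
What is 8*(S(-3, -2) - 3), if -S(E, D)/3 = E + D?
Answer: 96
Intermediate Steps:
S(E, D) = -3*D - 3*E (S(E, D) = -3*(E + D) = -3*(D + E) = -3*D - 3*E)
8*(S(-3, -2) - 3) = 8*((-3*(-2) - 3*(-3)) - 3) = 8*((6 + 9) - 3) = 8*(15 - 3) = 8*12 = 96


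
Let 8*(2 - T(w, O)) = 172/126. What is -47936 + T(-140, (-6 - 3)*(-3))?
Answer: -12079411/252 ≈ -47934.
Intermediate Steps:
T(w, O) = 461/252 (T(w, O) = 2 - 43/(2*126) = 2 - ⅛*86/63 = 2 - 43/252 = 461/252)
-47936 + T(-140, (-6 - 3)*(-3)) = -47936 + 461/252 = -12079411/252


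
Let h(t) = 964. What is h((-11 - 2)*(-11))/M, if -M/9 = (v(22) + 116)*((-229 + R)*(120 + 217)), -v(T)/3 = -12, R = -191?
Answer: 241/48406680 ≈ 4.9787e-6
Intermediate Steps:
v(T) = 36 (v(T) = -3*(-12) = 36)
M = 193626720 (M = -9*(36 + 116)*(-229 - 191)*(120 + 217) = -1368*(-420*337) = -1368*(-141540) = -9*(-21514080) = 193626720)
h((-11 - 2)*(-11))/M = 964/193626720 = 964*(1/193626720) = 241/48406680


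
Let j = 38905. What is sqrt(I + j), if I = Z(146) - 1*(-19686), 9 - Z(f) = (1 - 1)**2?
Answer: 10*sqrt(586) ≈ 242.07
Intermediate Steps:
Z(f) = 9 (Z(f) = 9 - (1 - 1)**2 = 9 - 1*0**2 = 9 - 1*0 = 9 + 0 = 9)
I = 19695 (I = 9 - 1*(-19686) = 9 + 19686 = 19695)
sqrt(I + j) = sqrt(19695 + 38905) = sqrt(58600) = 10*sqrt(586)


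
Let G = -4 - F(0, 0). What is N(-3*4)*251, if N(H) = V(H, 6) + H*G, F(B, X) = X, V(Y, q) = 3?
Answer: 12801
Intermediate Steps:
G = -4 (G = -4 - 1*0 = -4 + 0 = -4)
N(H) = 3 - 4*H (N(H) = 3 + H*(-4) = 3 - 4*H)
N(-3*4)*251 = (3 - (-12)*4)*251 = (3 - 4*(-12))*251 = (3 + 48)*251 = 51*251 = 12801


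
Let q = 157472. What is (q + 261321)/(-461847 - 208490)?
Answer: -418793/670337 ≈ -0.62475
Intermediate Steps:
(q + 261321)/(-461847 - 208490) = (157472 + 261321)/(-461847 - 208490) = 418793/(-670337) = 418793*(-1/670337) = -418793/670337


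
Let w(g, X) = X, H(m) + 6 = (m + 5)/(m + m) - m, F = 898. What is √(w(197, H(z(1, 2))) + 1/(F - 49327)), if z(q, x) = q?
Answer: I*√1042391177/16143 ≈ 2.0*I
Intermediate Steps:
H(m) = -6 - m + (5 + m)/(2*m) (H(m) = -6 + ((m + 5)/(m + m) - m) = -6 + ((5 + m)/((2*m)) - m) = -6 + ((5 + m)*(1/(2*m)) - m) = -6 + ((5 + m)/(2*m) - m) = -6 + (-m + (5 + m)/(2*m)) = -6 - m + (5 + m)/(2*m))
√(w(197, H(z(1, 2))) + 1/(F - 49327)) = √((-11/2 - 1*1 + (5/2)/1) + 1/(898 - 49327)) = √((-11/2 - 1 + (5/2)*1) + 1/(-48429)) = √((-11/2 - 1 + 5/2) - 1/48429) = √(-4 - 1/48429) = √(-193717/48429) = I*√1042391177/16143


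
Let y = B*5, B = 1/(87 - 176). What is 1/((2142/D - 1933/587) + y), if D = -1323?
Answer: -1097103/5450674 ≈ -0.20128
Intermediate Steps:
B = -1/89 (B = 1/(-89) = -1/89 ≈ -0.011236)
y = -5/89 (y = -1/89*5 = -5/89 ≈ -0.056180)
1/((2142/D - 1933/587) + y) = 1/((2142/(-1323) - 1933/587) - 5/89) = 1/((2142*(-1/1323) - 1933*1/587) - 5/89) = 1/((-34/21 - 1933/587) - 5/89) = 1/(-60551/12327 - 5/89) = 1/(-5450674/1097103) = -1097103/5450674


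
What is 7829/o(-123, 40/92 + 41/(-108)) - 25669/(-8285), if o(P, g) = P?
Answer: -61705978/1019055 ≈ -60.552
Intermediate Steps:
7829/o(-123, 40/92 + 41/(-108)) - 25669/(-8285) = 7829/(-123) - 25669/(-8285) = 7829*(-1/123) - 25669*(-1/8285) = -7829/123 + 25669/8285 = -61705978/1019055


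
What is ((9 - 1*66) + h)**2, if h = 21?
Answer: 1296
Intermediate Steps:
((9 - 1*66) + h)**2 = ((9 - 1*66) + 21)**2 = ((9 - 66) + 21)**2 = (-57 + 21)**2 = (-36)**2 = 1296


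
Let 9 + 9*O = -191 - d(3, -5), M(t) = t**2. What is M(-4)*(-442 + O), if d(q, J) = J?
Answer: -22256/3 ≈ -7418.7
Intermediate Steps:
O = -65/3 (O = -1 + (-191 - 1*(-5))/9 = -1 + (-191 + 5)/9 = -1 + (1/9)*(-186) = -1 - 62/3 = -65/3 ≈ -21.667)
M(-4)*(-442 + O) = (-4)**2*(-442 - 65/3) = 16*(-1391/3) = -22256/3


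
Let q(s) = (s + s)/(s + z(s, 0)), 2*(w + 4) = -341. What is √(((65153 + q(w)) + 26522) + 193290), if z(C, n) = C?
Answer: √284966 ≈ 533.82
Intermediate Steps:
w = -349/2 (w = -4 + (½)*(-341) = -4 - 341/2 = -349/2 ≈ -174.50)
q(s) = 1 (q(s) = (s + s)/(s + s) = (2*s)/((2*s)) = (2*s)*(1/(2*s)) = 1)
√(((65153 + q(w)) + 26522) + 193290) = √(((65153 + 1) + 26522) + 193290) = √((65154 + 26522) + 193290) = √(91676 + 193290) = √284966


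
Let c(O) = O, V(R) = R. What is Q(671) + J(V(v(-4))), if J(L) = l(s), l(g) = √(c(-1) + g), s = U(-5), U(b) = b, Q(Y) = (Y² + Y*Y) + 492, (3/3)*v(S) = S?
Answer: 900974 + I*√6 ≈ 9.0097e+5 + 2.4495*I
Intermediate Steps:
v(S) = S
Q(Y) = 492 + 2*Y² (Q(Y) = (Y² + Y²) + 492 = 2*Y² + 492 = 492 + 2*Y²)
s = -5
l(g) = √(-1 + g)
J(L) = I*√6 (J(L) = √(-1 - 5) = √(-6) = I*√6)
Q(671) + J(V(v(-4))) = (492 + 2*671²) + I*√6 = (492 + 2*450241) + I*√6 = (492 + 900482) + I*√6 = 900974 + I*√6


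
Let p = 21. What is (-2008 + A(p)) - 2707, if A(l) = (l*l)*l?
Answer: 4546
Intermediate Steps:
A(l) = l³ (A(l) = l²*l = l³)
(-2008 + A(p)) - 2707 = (-2008 + 21³) - 2707 = (-2008 + 9261) - 2707 = 7253 - 2707 = 4546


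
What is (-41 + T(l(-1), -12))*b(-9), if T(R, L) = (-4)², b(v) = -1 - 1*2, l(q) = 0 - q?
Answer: 75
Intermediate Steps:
l(q) = -q
b(v) = -3 (b(v) = -1 - 2 = -3)
T(R, L) = 16
(-41 + T(l(-1), -12))*b(-9) = (-41 + 16)*(-3) = -25*(-3) = 75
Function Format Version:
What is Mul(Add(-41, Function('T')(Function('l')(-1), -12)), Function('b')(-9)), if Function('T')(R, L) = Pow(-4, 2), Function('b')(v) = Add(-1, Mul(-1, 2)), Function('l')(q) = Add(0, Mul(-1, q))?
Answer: 75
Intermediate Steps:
Function('l')(q) = Mul(-1, q)
Function('b')(v) = -3 (Function('b')(v) = Add(-1, -2) = -3)
Function('T')(R, L) = 16
Mul(Add(-41, Function('T')(Function('l')(-1), -12)), Function('b')(-9)) = Mul(Add(-41, 16), -3) = Mul(-25, -3) = 75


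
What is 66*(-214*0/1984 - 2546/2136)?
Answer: -14003/178 ≈ -78.669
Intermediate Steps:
66*(-214*0/1984 - 2546/2136) = 66*(0*(1/1984) - 2546*1/2136) = 66*(0 - 1273/1068) = 66*(-1273/1068) = -14003/178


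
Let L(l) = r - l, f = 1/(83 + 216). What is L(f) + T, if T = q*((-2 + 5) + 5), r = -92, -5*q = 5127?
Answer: -12401329/1495 ≈ -8295.2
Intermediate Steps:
q = -5127/5 (q = -⅕*5127 = -5127/5 ≈ -1025.4)
f = 1/299 ≈ 0.0033445
L(l) = -92 - l
T = -41016/5 (T = -5127*((-2 + 5) + 5)/5 = -5127*(3 + 5)/5 = -5127/5*8 = -41016/5 ≈ -8203.2)
L(f) + T = (-92 - 1*1/299) - 41016/5 = (-92 - 1/299) - 41016/5 = -27509/299 - 41016/5 = -12401329/1495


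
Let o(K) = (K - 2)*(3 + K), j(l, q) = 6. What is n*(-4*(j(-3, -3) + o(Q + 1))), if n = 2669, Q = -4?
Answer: -64056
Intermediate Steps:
o(K) = (-2 + K)*(3 + K)
n*(-4*(j(-3, -3) + o(Q + 1))) = 2669*(-4*(6 + (-6 + (-4 + 1) + (-4 + 1)**2))) = 2669*(-4*(6 + (-6 - 3 + (-3)**2))) = 2669*(-4*(6 + (-6 - 3 + 9))) = 2669*(-4*(6 + 0)) = 2669*(-4*6) = 2669*(-24) = -64056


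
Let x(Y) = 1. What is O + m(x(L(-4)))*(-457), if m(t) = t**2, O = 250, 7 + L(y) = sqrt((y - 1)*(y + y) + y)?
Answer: -207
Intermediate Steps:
L(y) = -7 + sqrt(y + 2*y*(-1 + y)) (L(y) = -7 + sqrt((y - 1)*(y + y) + y) = -7 + sqrt((-1 + y)*(2*y) + y) = -7 + sqrt(2*y*(-1 + y) + y) = -7 + sqrt(y + 2*y*(-1 + y)))
O + m(x(L(-4)))*(-457) = 250 + 1**2*(-457) = 250 + 1*(-457) = 250 - 457 = -207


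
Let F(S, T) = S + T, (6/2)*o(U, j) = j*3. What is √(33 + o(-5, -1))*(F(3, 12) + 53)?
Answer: 272*√2 ≈ 384.67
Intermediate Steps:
o(U, j) = j (o(U, j) = (j*3)/3 = (3*j)/3 = j)
√(33 + o(-5, -1))*(F(3, 12) + 53) = √(33 - 1)*((3 + 12) + 53) = √32*(15 + 53) = (4*√2)*68 = 272*√2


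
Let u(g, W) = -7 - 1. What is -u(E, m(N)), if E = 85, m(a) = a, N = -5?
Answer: 8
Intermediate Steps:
u(g, W) = -8
-u(E, m(N)) = -1*(-8) = 8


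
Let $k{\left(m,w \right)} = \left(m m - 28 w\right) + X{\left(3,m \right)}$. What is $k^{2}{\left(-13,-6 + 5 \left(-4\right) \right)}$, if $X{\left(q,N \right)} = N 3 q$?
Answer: $608400$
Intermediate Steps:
$X{\left(q,N \right)} = 3 N q$
$k{\left(m,w \right)} = m^{2} - 28 w + 9 m$ ($k{\left(m,w \right)} = \left(m m - 28 w\right) + 3 m 3 = \left(m^{2} - 28 w\right) + 9 m = m^{2} - 28 w + 9 m$)
$k^{2}{\left(-13,-6 + 5 \left(-4\right) \right)} = \left(\left(-13\right)^{2} - 28 \left(-6 + 5 \left(-4\right)\right) + 9 \left(-13\right)\right)^{2} = \left(169 - 28 \left(-6 - 20\right) - 117\right)^{2} = \left(169 - -728 - 117\right)^{2} = \left(169 + 728 - 117\right)^{2} = 780^{2} = 608400$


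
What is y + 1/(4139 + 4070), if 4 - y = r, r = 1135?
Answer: -9284378/8209 ≈ -1131.0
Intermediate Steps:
y = -1131 (y = 4 - 1*1135 = 4 - 1135 = -1131)
y + 1/(4139 + 4070) = -1131 + 1/(4139 + 4070) = -1131 + 1/8209 = -9284378/8209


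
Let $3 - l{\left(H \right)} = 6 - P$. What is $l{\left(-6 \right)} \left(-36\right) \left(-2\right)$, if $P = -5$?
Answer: $-576$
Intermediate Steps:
$l{\left(H \right)} = -8$ ($l{\left(H \right)} = 3 - \left(6 - -5\right) = 3 - \left(6 + 5\right) = 3 - 11 = -8$)
$l{\left(-6 \right)} \left(-36\right) \left(-2\right) = \left(-8\right) \left(-36\right) \left(-2\right) = 288 \left(-2\right) = -576$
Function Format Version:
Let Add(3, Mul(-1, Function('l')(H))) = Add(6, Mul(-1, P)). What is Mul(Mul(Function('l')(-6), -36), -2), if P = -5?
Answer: -576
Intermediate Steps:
Function('l')(H) = -8 (Function('l')(H) = Add(3, Mul(-1, Add(6, Mul(-1, -5)))) = Add(3, Mul(-1, Add(6, 5))) = Add(3, Mul(-1, 11)) = Add(3, -11) = -8)
Mul(Mul(Function('l')(-6), -36), -2) = Mul(Mul(-8, -36), -2) = Mul(288, -2) = -576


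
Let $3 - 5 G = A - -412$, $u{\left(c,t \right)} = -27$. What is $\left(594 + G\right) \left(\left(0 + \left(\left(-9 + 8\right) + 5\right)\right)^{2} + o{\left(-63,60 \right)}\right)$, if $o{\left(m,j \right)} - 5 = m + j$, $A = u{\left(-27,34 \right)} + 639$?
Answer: $\frac{35082}{5} \approx 7016.4$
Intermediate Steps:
$A = 612$ ($A = -27 + 639 = 612$)
$o{\left(m,j \right)} = 5 + j + m$ ($o{\left(m,j \right)} = 5 + \left(m + j\right) = 5 + \left(j + m\right) = 5 + j + m$)
$G = - \frac{1021}{5}$ ($G = \frac{3}{5} - \frac{612 - -412}{5} = \frac{3}{5} - \frac{612 + 412}{5} = \frac{3}{5} - \frac{1024}{5} = - \frac{1021}{5} \approx -204.2$)
$\left(594 + G\right) \left(\left(0 + \left(\left(-9 + 8\right) + 5\right)\right)^{2} + o{\left(-63,60 \right)}\right) = \left(594 - \frac{1021}{5}\right) \left(\left(0 + \left(\left(-9 + 8\right) + 5\right)\right)^{2} + \left(5 + 60 - 63\right)\right) = \frac{1949 \left(\left(0 + \left(-1 + 5\right)\right)^{2} + 2\right)}{5} = \frac{1949 \left(\left(0 + 4\right)^{2} + 2\right)}{5} = \frac{1949 \left(4^{2} + 2\right)}{5} = \frac{1949 \left(16 + 2\right)}{5} = \frac{1949}{5} \cdot 18 = \frac{35082}{5}$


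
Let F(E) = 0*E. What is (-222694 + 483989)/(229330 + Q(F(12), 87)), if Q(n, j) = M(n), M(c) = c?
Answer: 52259/45866 ≈ 1.1394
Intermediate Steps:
F(E) = 0
Q(n, j) = n
(-222694 + 483989)/(229330 + Q(F(12), 87)) = (-222694 + 483989)/(229330 + 0) = 261295/229330 = 261295*(1/229330) = 52259/45866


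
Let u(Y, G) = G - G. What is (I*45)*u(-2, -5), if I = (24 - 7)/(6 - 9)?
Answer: 0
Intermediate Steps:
u(Y, G) = 0
I = -17/3 (I = 17/(-3) = 17*(-⅓) = -17/3 ≈ -5.6667)
(I*45)*u(-2, -5) = -17/3*45*0 = -255*0 = 0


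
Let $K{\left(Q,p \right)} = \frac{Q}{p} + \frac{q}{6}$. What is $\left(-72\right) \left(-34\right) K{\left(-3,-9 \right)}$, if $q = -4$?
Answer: $-816$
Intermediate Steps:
$K{\left(Q,p \right)} = - \frac{2}{3} + \frac{Q}{p}$ ($K{\left(Q,p \right)} = \frac{Q}{p} - \frac{4}{6} = \frac{Q}{p} - \frac{2}{3} = - \frac{2}{3} + \frac{Q}{p}$)
$\left(-72\right) \left(-34\right) K{\left(-3,-9 \right)} = \left(-72\right) \left(-34\right) \left(- \frac{2}{3} - \frac{3}{-9}\right) = 2448 \left(- \frac{2}{3} - - \frac{1}{3}\right) = 2448 \left(- \frac{2}{3} + \frac{1}{3}\right) = 2448 \left(- \frac{1}{3}\right) = -816$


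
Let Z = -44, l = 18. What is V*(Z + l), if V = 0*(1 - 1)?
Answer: 0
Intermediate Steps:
V = 0 (V = 0*0 = 0)
V*(Z + l) = 0*(-44 + 18) = 0*(-26) = 0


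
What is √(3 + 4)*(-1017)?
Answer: -1017*√7 ≈ -2690.7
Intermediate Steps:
√(3 + 4)*(-1017) = √7*(-1017) = -1017*√7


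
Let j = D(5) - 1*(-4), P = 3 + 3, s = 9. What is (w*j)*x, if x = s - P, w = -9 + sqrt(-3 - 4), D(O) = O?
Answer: -243 + 27*I*sqrt(7) ≈ -243.0 + 71.435*I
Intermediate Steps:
P = 6
j = 9 (j = 5 - 1*(-4) = 5 + 4 = 9)
w = -9 + I*sqrt(7) (w = -9 + sqrt(-7) = -9 + I*sqrt(7) ≈ -9.0 + 2.6458*I)
x = 3 (x = 9 - 1*6 = 9 - 6 = 3)
(w*j)*x = ((-9 + I*sqrt(7))*9)*3 = (-81 + 9*I*sqrt(7))*3 = -243 + 27*I*sqrt(7)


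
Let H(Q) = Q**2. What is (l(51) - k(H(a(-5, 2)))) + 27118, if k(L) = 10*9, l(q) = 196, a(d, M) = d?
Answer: 27224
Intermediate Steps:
k(L) = 90
(l(51) - k(H(a(-5, 2)))) + 27118 = (196 - 1*90) + 27118 = (196 - 90) + 27118 = 106 + 27118 = 27224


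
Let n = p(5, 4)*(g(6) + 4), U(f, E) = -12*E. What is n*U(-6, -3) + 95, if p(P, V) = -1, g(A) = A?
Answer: -265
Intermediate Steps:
n = -10 (n = -(6 + 4) = -1*10 = -10)
n*U(-6, -3) + 95 = -(-120)*(-3) + 95 = -10*36 + 95 = -360 + 95 = -265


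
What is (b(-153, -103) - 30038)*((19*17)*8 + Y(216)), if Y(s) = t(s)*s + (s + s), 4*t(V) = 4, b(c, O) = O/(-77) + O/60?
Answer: -112132067288/1155 ≈ -9.7084e+7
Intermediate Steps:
b(c, O) = 17*O/4620 (b(c, O) = O*(-1/77) + O*(1/60) = -O/77 + O/60 = 17*O/4620)
t(V) = 1 (t(V) = (1/4)*4 = 1)
Y(s) = 3*s (Y(s) = 1*s + (s + s) = s + 2*s = 3*s)
(b(-153, -103) - 30038)*((19*17)*8 + Y(216)) = ((17/4620)*(-103) - 30038)*((19*17)*8 + 3*216) = (-1751/4620 - 30038)*(323*8 + 648) = -138777311*(2584 + 648)/4620 = -138777311/4620*3232 = -112132067288/1155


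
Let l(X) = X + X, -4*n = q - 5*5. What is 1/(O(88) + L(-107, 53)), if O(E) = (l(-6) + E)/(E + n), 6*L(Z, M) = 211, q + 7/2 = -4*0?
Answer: 4566/164219 ≈ 0.027804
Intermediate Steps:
q = -7/2 (q = -7/2 - 4*0 = -7/2 + 0 = -7/2 ≈ -3.5000)
L(Z, M) = 211/6 (L(Z, M) = (⅙)*211 = 211/6)
n = 57/8 (n = -(-7/2 - 5*5)/4 = -(-7/2 - 25)/4 = -¼*(-57/2) = 57/8 ≈ 7.1250)
l(X) = 2*X
O(E) = (-12 + E)/(57/8 + E) (O(E) = (2*(-6) + E)/(E + 57/8) = (-12 + E)/(57/8 + E))
1/(O(88) + L(-107, 53)) = 1/(8*(-12 + 88)/(57 + 8*88) + 211/6) = 1/(8*76/(57 + 704) + 211/6) = 1/(8*76/761 + 211/6) = 1/(8*(1/761)*76 + 211/6) = 1/(608/761 + 211/6) = 1/(164219/4566) = 4566/164219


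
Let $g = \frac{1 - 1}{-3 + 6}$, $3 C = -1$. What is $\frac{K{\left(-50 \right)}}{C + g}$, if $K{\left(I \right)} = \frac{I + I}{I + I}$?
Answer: $-3$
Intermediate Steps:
$C = - \frac{1}{3}$ ($C = \frac{1}{3} \left(-1\right) = - \frac{1}{3} \approx -0.33333$)
$g = 0$ ($g = \frac{0}{3} = 0 \cdot \frac{1}{3} = 0$)
$K{\left(I \right)} = 1$ ($K{\left(I \right)} = \frac{2 I}{2 I} = 2 I \frac{1}{2 I} = 1$)
$\frac{K{\left(-50 \right)}}{C + g} = \frac{1}{- \frac{1}{3} + 0} \cdot 1 = \frac{1}{- \frac{1}{3}} \cdot 1 = \left(-3\right) 1 = -3$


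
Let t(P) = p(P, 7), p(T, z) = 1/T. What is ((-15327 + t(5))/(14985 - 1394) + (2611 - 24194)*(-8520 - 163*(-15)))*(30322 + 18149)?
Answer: 431878402008787011/67955 ≈ 6.3554e+12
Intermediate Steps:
t(P) = 1/P
((-15327 + t(5))/(14985 - 1394) + (2611 - 24194)*(-8520 - 163*(-15)))*(30322 + 18149) = ((-15327 + 1/5)/(14985 - 1394) + (2611 - 24194)*(-8520 - 163*(-15)))*(30322 + 18149) = ((-15327 + ⅕)/13591 - 21583*(-8520 + 2445))*48471 = (-76634/5*1/13591 - 21583*(-6075))*48471 = (-76634/67955 + 131116725)*48471 = (8910036970741/67955)*48471 = 431878402008787011/67955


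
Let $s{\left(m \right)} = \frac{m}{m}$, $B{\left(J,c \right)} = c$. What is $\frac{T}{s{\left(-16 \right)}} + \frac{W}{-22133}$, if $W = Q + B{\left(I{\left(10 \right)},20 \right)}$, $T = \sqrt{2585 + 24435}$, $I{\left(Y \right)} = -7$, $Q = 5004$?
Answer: $- \frac{5024}{22133} + 2 \sqrt{6755} \approx 164.15$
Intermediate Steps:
$T = 2 \sqrt{6755}$ ($T = \sqrt{27020} = 2 \sqrt{6755} \approx 164.38$)
$W = 5024$ ($W = 5004 + 20 = 5024$)
$s{\left(m \right)} = 1$
$\frac{T}{s{\left(-16 \right)}} + \frac{W}{-22133} = \frac{2 \sqrt{6755}}{1} + \frac{5024}{-22133} = 2 \sqrt{6755} \cdot 1 + 5024 \left(- \frac{1}{22133}\right) = 2 \sqrt{6755} - \frac{5024}{22133} = - \frac{5024}{22133} + 2 \sqrt{6755}$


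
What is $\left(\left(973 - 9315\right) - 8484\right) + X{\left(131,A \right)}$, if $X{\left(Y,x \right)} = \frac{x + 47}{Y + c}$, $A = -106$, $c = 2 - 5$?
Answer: $- \frac{2153787}{128} \approx -16826.0$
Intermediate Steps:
$c = -3$
$X{\left(Y,x \right)} = \frac{47 + x}{-3 + Y}$ ($X{\left(Y,x \right)} = \frac{x + 47}{Y - 3} = \frac{47 + x}{-3 + Y}$)
$\left(\left(973 - 9315\right) - 8484\right) + X{\left(131,A \right)} = \left(\left(973 - 9315\right) - 8484\right) + \frac{47 - 106}{-3 + 131} = \left(-8342 - 8484\right) + \frac{1}{128} \left(-59\right) = -16826 + \frac{1}{128} \left(-59\right) = -16826 - \frac{59}{128} = - \frac{2153787}{128}$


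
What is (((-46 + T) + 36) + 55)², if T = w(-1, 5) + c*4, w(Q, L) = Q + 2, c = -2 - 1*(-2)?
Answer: 2116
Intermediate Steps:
c = 0 (c = -2 + 2 = 0)
w(Q, L) = 2 + Q
T = 1 (T = (2 - 1) + 0*4 = 1 + 0 = 1)
(((-46 + T) + 36) + 55)² = (((-46 + 1) + 36) + 55)² = ((-45 + 36) + 55)² = (-9 + 55)² = 46² = 2116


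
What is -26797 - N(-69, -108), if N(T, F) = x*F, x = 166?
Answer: -8869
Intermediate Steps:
N(T, F) = 166*F
-26797 - N(-69, -108) = -26797 - 166*(-108) = -26797 - 1*(-17928) = -26797 + 17928 = -8869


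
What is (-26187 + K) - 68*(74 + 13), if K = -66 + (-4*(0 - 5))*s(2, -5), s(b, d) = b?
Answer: -32129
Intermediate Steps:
K = -26 (K = -66 - 4*(0 - 5)*2 = -66 - 4*(-5)*2 = -66 + 20*2 = -66 + 40 = -26)
(-26187 + K) - 68*(74 + 13) = (-26187 - 26) - 68*(74 + 13) = -26213 - 68*87 = -26213 - 5916 = -32129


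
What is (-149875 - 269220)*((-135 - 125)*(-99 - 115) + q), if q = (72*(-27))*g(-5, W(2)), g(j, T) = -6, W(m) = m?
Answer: -28206769880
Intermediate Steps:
q = 11664 (q = (72*(-27))*(-6) = -1944*(-6) = 11664)
(-149875 - 269220)*((-135 - 125)*(-99 - 115) + q) = (-149875 - 269220)*((-135 - 125)*(-99 - 115) + 11664) = -419095*(-260*(-214) + 11664) = -419095*(55640 + 11664) = -419095*67304 = -28206769880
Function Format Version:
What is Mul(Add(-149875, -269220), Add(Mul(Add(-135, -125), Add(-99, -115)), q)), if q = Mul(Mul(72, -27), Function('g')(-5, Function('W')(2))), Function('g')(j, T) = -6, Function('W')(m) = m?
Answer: -28206769880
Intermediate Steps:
q = 11664 (q = Mul(Mul(72, -27), -6) = Mul(-1944, -6) = 11664)
Mul(Add(-149875, -269220), Add(Mul(Add(-135, -125), Add(-99, -115)), q)) = Mul(Add(-149875, -269220), Add(Mul(Add(-135, -125), Add(-99, -115)), 11664)) = Mul(-419095, Add(Mul(-260, -214), 11664)) = Mul(-419095, Add(55640, 11664)) = Mul(-419095, 67304) = -28206769880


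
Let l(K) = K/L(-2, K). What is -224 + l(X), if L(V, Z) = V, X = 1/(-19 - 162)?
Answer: -81087/362 ≈ -224.00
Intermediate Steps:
X = -1/181 (X = 1/(-181) = -1/181 ≈ -0.0055249)
l(K) = -K/2 (l(K) = K/(-2) = K*(-½) = -K/2)
-224 + l(X) = -224 - ½*(-1/181) = -224 + 1/362 = -81087/362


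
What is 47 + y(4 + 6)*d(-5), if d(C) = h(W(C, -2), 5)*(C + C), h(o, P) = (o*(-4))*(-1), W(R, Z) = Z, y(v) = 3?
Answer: 287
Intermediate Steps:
h(o, P) = 4*o (h(o, P) = -4*o*(-1) = 4*o)
d(C) = -16*C (d(C) = (4*(-2))*(C + C) = -16*C)
47 + y(4 + 6)*d(-5) = 47 + 3*(-16*(-5)) = 47 + 3*80 = 47 + 240 = 287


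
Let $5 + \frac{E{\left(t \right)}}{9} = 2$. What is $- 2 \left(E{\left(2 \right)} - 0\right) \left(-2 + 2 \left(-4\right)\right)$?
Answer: $-540$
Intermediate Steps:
$E{\left(t \right)} = -27$ ($E{\left(t \right)} = -45 + 9 \cdot 2 = -45 + 18 = -27$)
$- 2 \left(E{\left(2 \right)} - 0\right) \left(-2 + 2 \left(-4\right)\right) = - 2 \left(-27 - 0\right) \left(-2 + 2 \left(-4\right)\right) = - 2 \left(-27 + 0\right) \left(-2 - 8\right) = \left(-2\right) \left(-27\right) \left(-10\right) = 54 \left(-10\right) = -540$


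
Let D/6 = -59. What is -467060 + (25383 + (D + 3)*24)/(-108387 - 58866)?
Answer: -26039067713/55751 ≈ -4.6706e+5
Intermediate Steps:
D = -354 (D = 6*(-59) = -354)
-467060 + (25383 + (D + 3)*24)/(-108387 - 58866) = -467060 + (25383 + (-354 + 3)*24)/(-108387 - 58866) = -467060 + (25383 - 351*24)/(-167253) = -467060 + (25383 - 8424)*(-1/167253) = -467060 + 16959*(-1/167253) = -467060 - 5653/55751 = -26039067713/55751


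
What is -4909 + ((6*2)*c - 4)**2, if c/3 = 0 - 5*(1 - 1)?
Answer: -4893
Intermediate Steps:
c = 0 (c = 3*(0 - 5*(1 - 1)) = 3*(0 - 5*0) = 3*(0 + 0) = 3*0 = 0)
-4909 + ((6*2)*c - 4)**2 = -4909 + ((6*2)*0 - 4)**2 = -4909 + (12*0 - 4)**2 = -4909 + (0 - 4)**2 = -4909 + (-4)**2 = -4909 + 16 = -4893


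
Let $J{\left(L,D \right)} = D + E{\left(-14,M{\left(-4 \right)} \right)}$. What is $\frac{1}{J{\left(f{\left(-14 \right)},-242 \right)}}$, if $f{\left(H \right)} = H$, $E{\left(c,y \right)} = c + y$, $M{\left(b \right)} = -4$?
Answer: $- \frac{1}{260} \approx -0.0038462$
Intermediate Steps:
$J{\left(L,D \right)} = -18 + D$ ($J{\left(L,D \right)} = D - 18 = -18 + D$)
$\frac{1}{J{\left(f{\left(-14 \right)},-242 \right)}} = \frac{1}{-18 - 242} = \frac{1}{-260} = - \frac{1}{260}$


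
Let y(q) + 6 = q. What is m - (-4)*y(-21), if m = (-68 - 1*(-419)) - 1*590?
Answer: -347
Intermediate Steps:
y(q) = -6 + q
m = -239 (m = (-68 + 419) - 590 = 351 - 590 = -239)
m - (-4)*y(-21) = -239 - (-4)*(-6 - 21) = -239 - (-4)*(-27) = -239 - 1*108 = -239 - 108 = -347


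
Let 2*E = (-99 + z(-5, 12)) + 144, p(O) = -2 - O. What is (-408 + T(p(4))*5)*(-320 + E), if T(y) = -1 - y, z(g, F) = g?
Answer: 114900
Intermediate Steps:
E = 20 (E = ((-99 - 5) + 144)/2 = (-104 + 144)/2 = (½)*40 = 20)
(-408 + T(p(4))*5)*(-320 + E) = (-408 + (-1 - (-2 - 1*4))*5)*(-320 + 20) = (-408 + (-1 - (-2 - 4))*5)*(-300) = (-408 + (-1 - 1*(-6))*5)*(-300) = (-408 + (-1 + 6)*5)*(-300) = (-408 + 5*5)*(-300) = (-408 + 25)*(-300) = -383*(-300) = 114900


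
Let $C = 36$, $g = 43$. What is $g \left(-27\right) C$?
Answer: $-41796$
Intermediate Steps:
$g \left(-27\right) C = 43 \left(-27\right) 36 = \left(-1161\right) 36 = -41796$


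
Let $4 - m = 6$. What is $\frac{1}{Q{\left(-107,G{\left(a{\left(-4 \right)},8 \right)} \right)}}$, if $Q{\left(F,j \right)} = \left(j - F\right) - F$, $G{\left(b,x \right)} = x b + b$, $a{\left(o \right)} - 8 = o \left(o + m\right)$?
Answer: $\frac{1}{502} \approx 0.001992$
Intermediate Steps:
$m = -2$ ($m = 4 - 6 = -2$)
$a{\left(o \right)} = 8 + o \left(-2 + o\right)$ ($a{\left(o \right)} = 8 + o \left(o - 2\right) = 8 + o \left(-2 + o\right)$)
$G{\left(b,x \right)} = b + b x$ ($G{\left(b,x \right)} = b x + b = b + b x$)
$Q{\left(F,j \right)} = j - 2 F$
$\frac{1}{Q{\left(-107,G{\left(a{\left(-4 \right)},8 \right)} \right)}} = \frac{1}{\left(8 + \left(-4\right)^{2} - -8\right) \left(1 + 8\right) - -214} = \frac{1}{\left(8 + 16 + 8\right) 9 + 214} = \frac{1}{32 \cdot 9 + 214} = \frac{1}{288 + 214} = \frac{1}{502}$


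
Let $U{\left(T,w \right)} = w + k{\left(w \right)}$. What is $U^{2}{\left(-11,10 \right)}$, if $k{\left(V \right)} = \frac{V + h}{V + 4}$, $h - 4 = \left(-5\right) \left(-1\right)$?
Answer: $\frac{25281}{196} \approx 128.98$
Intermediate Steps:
$h = 9$ ($h = 4 - -5 = 4 + 5 = 9$)
$k{\left(V \right)} = \frac{9 + V}{4 + V}$ ($k{\left(V \right)} = \frac{V + 9}{V + 4} = \frac{9 + V}{4 + V}$)
$U{\left(T,w \right)} = w + \frac{9 + w}{4 + w}$
$U^{2}{\left(-11,10 \right)} = \left(\frac{9 + 10 + 10 \left(4 + 10\right)}{4 + 10}\right)^{2} = \left(\frac{9 + 10 + 10 \cdot 14}{14}\right)^{2} = \left(\frac{9 + 10 + 140}{14}\right)^{2} = \left(\frac{1}{14} \cdot 159\right)^{2} = \left(\frac{159}{14}\right)^{2} = \frac{25281}{196}$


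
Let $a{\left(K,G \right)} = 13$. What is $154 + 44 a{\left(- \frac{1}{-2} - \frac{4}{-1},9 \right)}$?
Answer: $726$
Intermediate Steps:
$154 + 44 a{\left(- \frac{1}{-2} - \frac{4}{-1},9 \right)} = 154 + 44 \cdot 13 = 154 + 572 = 726$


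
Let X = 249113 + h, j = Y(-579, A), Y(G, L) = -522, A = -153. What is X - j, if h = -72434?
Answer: 177201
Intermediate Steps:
j = -522
X = 176679 (X = 249113 - 72434 = 176679)
X - j = 176679 - 1*(-522) = 176679 + 522 = 177201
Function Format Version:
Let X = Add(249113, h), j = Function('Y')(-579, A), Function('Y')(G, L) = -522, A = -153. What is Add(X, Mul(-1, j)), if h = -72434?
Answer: 177201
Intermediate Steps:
j = -522
X = 176679 (X = Add(249113, -72434) = 176679)
Add(X, Mul(-1, j)) = Add(176679, Mul(-1, -522)) = Add(176679, 522) = 177201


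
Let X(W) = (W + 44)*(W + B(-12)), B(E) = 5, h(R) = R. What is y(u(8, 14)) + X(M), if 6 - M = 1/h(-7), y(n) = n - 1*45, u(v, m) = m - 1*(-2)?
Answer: 25957/49 ≈ 529.73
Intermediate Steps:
u(v, m) = 2 + m (u(v, m) = m + 2 = 2 + m)
y(n) = -45 + n (y(n) = n - 45 = -45 + n)
M = 43/7 (M = 6 - 1/(-7) = 6 - 1*(-1/7) = 6 + 1/7 = 43/7 ≈ 6.1429)
X(W) = (5 + W)*(44 + W) (X(W) = (W + 44)*(W + 5) = (44 + W)*(5 + W) = (5 + W)*(44 + W))
y(u(8, 14)) + X(M) = (-45 + (2 + 14)) + (220 + (43/7)**2 + 49*(43/7)) = (-45 + 16) + (220 + 1849/49 + 301) = -29 + 27378/49 = 25957/49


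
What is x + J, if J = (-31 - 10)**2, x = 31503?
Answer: 33184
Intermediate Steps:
J = 1681 (J = (-41)**2 = 1681)
x + J = 31503 + 1681 = 33184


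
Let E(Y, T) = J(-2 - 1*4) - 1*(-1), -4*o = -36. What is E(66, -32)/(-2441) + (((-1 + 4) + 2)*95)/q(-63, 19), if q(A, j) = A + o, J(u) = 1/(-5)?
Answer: -5797591/659070 ≈ -8.7966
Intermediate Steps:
J(u) = -⅕
o = 9 (o = -¼*(-36) = 9)
E(Y, T) = ⅘ (E(Y, T) = -⅕ - 1*(-1) = -⅕ + 1 = ⅘)
q(A, j) = 9 + A (q(A, j) = A + 9 = 9 + A)
E(66, -32)/(-2441) + (((-1 + 4) + 2)*95)/q(-63, 19) = (⅘)/(-2441) + (((-1 + 4) + 2)*95)/(9 - 63) = (⅘)*(-1/2441) + ((3 + 2)*95)/(-54) = -4/12205 + (5*95)*(-1/54) = -4/12205 + 475*(-1/54) = -4/12205 - 475/54 = -5797591/659070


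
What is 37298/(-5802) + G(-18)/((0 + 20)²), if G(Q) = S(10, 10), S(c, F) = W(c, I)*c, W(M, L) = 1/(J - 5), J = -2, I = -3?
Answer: -5224621/812280 ≈ -6.4320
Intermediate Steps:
W(M, L) = -⅐ (W(M, L) = 1/(-2 - 5) = 1/(-7) = -⅐)
S(c, F) = -c/7
G(Q) = -10/7 (G(Q) = -⅐*10 = -10/7)
37298/(-5802) + G(-18)/((0 + 20)²) = 37298/(-5802) - 10/(7*(0 + 20)²) = 37298*(-1/5802) - 10/(7*(20²)) = -18649/2901 - 10/7/400 = -18649/2901 - 10/7*1/400 = -18649/2901 - 1/280 = -5224621/812280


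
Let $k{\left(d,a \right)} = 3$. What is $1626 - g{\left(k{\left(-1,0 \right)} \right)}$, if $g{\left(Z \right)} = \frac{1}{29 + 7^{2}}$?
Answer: $\frac{126827}{78} \approx 1626.0$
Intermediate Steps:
$g{\left(Z \right)} = \frac{1}{78}$ ($g{\left(Z \right)} = \frac{1}{29 + 49} = \frac{1}{78}$)
$1626 - g{\left(k{\left(-1,0 \right)} \right)} = 1626 - \frac{1}{78} = \frac{126827}{78}$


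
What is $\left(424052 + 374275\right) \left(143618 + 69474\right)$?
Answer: $170117097084$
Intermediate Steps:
$\left(424052 + 374275\right) \left(143618 + 69474\right) = 798327 \cdot 213092 = 170117097084$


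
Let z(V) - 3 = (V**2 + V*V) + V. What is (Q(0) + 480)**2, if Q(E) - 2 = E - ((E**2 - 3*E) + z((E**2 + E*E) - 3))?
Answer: 215296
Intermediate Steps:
z(V) = 3 + V + 2*V**2 (z(V) = 3 + ((V**2 + V*V) + V) = 3 + ((V**2 + V**2) + V) = 3 + (2*V**2 + V) = 3 + (V + 2*V**2) = 3 + V + 2*V**2)
Q(E) = 2 - 3*E**2 - 2*(-3 + 2*E**2)**2 + 4*E (Q(E) = 2 + (E - ((E**2 - 3*E) + (3 + ((E**2 + E*E) - 3) + 2*((E**2 + E*E) - 3)**2))) = 2 + (E - ((E**2 - 3*E) + (3 + ((E**2 + E**2) - 3) + 2*((E**2 + E**2) - 3)**2))) = 2 + (E - ((E**2 - 3*E) + (3 + (2*E**2 - 3) + 2*(2*E**2 - 3)**2))) = 2 + (E - ((E**2 - 3*E) + (3 + (-3 + 2*E**2) + 2*(-3 + 2*E**2)**2))) = 2 + (E - ((E**2 - 3*E) + (2*E**2 + 2*(-3 + 2*E**2)**2))) = 2 + (E - (-3*E + 2*(-3 + 2*E**2)**2 + 3*E**2)) = 2 + (E + (-3*E**2 - 2*(-3 + 2*E**2)**2 + 3*E)) = 2 + (-3*E**2 - 2*(-3 + 2*E**2)**2 + 4*E) = 2 - 3*E**2 - 2*(-3 + 2*E**2)**2 + 4*E)
(Q(0) + 480)**2 = ((-16 - 8*0**4 + 4*0 + 21*0**2) + 480)**2 = ((-16 - 8*0 + 0 + 21*0) + 480)**2 = ((-16 + 0 + 0 + 0) + 480)**2 = (-16 + 480)**2 = 464**2 = 215296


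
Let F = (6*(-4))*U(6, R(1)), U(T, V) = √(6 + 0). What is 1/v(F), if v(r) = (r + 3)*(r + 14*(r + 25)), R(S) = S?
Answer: 1763/75270990 + 158*√6/37635495 ≈ 3.3705e-5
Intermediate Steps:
U(T, V) = √6
F = -24*√6 (F = (6*(-4))*√6 = -24*√6 ≈ -58.788)
v(r) = (3 + r)*(350 + 15*r) (v(r) = (3 + r)*(r + 14*(25 + r)) = (3 + r)*(r + (350 + 14*r)) = (3 + r)*(350 + 15*r))
1/v(F) = 1/(1050 + 15*(-24*√6)² + 395*(-24*√6)) = 1/(1050 + 15*3456 - 9480*√6) = 1/(1050 + 51840 - 9480*√6) = 1/(52890 - 9480*√6)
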